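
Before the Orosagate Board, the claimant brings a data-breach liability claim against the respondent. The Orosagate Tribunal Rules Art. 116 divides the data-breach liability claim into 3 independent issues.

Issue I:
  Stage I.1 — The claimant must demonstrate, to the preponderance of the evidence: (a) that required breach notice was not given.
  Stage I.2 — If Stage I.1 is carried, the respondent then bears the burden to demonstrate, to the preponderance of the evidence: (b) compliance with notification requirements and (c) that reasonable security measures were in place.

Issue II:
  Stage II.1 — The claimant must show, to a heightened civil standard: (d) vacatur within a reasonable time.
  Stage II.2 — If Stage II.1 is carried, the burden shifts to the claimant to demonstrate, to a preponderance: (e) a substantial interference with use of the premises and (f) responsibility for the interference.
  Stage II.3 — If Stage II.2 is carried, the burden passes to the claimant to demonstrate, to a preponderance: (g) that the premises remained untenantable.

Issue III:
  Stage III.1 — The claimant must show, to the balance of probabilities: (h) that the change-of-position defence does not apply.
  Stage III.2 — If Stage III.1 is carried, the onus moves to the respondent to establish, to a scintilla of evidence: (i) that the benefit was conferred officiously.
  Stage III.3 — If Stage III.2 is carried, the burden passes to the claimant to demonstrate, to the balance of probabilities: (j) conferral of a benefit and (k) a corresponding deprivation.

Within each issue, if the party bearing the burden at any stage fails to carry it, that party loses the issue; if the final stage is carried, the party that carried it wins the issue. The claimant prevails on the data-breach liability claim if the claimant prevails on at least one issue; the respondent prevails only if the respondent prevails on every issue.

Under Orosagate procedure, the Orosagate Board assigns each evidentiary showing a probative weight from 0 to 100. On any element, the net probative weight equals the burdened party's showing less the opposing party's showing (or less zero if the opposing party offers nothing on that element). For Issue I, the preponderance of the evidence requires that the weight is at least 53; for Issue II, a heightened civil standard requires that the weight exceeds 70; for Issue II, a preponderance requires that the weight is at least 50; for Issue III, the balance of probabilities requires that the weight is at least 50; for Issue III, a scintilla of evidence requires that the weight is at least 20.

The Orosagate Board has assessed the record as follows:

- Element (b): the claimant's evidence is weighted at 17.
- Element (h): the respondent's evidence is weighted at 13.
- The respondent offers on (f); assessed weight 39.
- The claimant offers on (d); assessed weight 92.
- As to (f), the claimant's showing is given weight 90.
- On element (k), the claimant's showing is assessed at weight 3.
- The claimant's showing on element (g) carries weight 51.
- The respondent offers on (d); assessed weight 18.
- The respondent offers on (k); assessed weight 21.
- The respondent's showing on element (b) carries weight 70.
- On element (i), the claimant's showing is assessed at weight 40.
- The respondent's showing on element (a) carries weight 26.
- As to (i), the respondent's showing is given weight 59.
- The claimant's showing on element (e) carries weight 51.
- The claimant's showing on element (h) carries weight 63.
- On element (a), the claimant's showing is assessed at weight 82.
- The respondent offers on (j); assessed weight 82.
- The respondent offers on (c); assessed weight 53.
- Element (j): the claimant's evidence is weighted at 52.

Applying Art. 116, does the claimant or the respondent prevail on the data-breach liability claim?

claimant

— Issue I —
At Stage I.1 the claimant must meet the preponderance of the evidence (weight is at least 53): on (a) the weight is 82 less the opposing 26 gives net 56, which does reach 53, so (a) meets the standard.
  Stage I.1 carried; the burden shifts to the respondent.
At Stage I.2 the respondent must meet the preponderance of the evidence (weight is at least 53): on (b) the weight is 70 less the opposing 17 gives net 53, ≥ 53, so (b) meets the standard; on (c) the weight is 53, ≥ 53, so (c) meets the standard.
  The respondent carries the last stage.
Every stage carried; the respondent prevails on this issue.
— Issue II —
At Stage II.1 the claimant must meet a heightened civil standard (weight exceeds 70): on (d) the weight is 92 less the opposing 18 gives net 74, which does exceed 70, so (d) meets the standard.
  All elements met. The claimant retains the burden for Stage II.2.
At Stage II.2 the claimant must meet a preponderance (weight is at least 50): on (e) the weight is 51, ≥ 50, so (e) meets the standard; on (f) the weight is 90 less the opposing 39 gives net 51, which does reach 50, so (f) meets the standard.
  Stage II.2 carried; the burden remains with the claimant.
At Stage II.3 the claimant must meet a preponderance (weight is at least 50): on (g) the weight is 51, which does reach 50, so (g) meets the standard.
  All elements met at the final stage.
With every stage satisfied, the claimant prevails on this issue.
— Issue III —
Stage III.1 — burden on claimant; standard: the balance of probabilities (weight is at least 50).
    (h): 63 − 13 = 50 ≥ 50 [met]
  Stage III.1 carried; the burden shifts to the respondent.
Stage III.2 — burden on respondent; standard: a scintilla of evidence (weight is at least 20).
    (i): 59 − 40 = 19 < 20 [not met]
  Stage III.2 not carried; the respondent fails its burden.
The analysis ends at Stage III.2; the claimant prevails on this issue.
Per-issue: Issue I → respondent; Issue II → claimant; Issue III → claimant. The claimant must prevail on at least one issue; overall, the claimant prevails.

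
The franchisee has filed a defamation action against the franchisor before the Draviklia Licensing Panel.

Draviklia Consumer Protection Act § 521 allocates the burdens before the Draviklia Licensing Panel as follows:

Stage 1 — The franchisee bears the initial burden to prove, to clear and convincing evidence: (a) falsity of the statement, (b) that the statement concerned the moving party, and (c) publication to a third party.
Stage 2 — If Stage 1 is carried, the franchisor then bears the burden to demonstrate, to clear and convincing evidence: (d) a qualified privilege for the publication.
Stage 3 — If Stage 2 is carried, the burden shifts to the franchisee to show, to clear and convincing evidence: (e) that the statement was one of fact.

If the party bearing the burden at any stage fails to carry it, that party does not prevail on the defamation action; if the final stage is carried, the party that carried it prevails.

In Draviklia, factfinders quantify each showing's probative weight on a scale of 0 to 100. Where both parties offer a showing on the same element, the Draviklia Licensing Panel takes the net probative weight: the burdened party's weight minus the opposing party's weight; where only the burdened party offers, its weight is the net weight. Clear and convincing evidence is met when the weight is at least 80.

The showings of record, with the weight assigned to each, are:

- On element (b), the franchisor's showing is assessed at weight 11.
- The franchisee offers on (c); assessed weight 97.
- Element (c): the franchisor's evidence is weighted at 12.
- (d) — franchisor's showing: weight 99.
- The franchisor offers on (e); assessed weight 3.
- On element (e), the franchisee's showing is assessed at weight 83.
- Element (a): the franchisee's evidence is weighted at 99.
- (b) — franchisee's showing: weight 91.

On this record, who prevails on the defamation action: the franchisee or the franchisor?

franchisee

At Stage 1 the franchisee must meet clear and convincing evidence (weight is at least 80): on (a) the weight is 99, ≥ 80, so (a) meets the standard; on (b) the weight is 91 less the opposing 11 gives net 80, ≥ 80, so (b) meets the standard; on (c) the weight is 97 less the opposing 12 gives net 85, which does reach 80, so (c) meets the standard.
  Stage 1 carried; the burden shifts to the franchisor.
At Stage 2 the franchisor must meet clear and convincing evidence (weight is at least 80): on (d) the weight is 99, ≥ 80, so (d) meets the standard.
  Stage 2 is satisfied; the onus moves to the franchisee.
At Stage 3 the franchisee must meet clear and convincing evidence (weight is at least 80): on (e) the weight is 83 less the opposing 3 gives net 80, which does reach 80, so (e) meets the standard.
  All elements met at the final stage.
Every stage carried; the franchisee prevails.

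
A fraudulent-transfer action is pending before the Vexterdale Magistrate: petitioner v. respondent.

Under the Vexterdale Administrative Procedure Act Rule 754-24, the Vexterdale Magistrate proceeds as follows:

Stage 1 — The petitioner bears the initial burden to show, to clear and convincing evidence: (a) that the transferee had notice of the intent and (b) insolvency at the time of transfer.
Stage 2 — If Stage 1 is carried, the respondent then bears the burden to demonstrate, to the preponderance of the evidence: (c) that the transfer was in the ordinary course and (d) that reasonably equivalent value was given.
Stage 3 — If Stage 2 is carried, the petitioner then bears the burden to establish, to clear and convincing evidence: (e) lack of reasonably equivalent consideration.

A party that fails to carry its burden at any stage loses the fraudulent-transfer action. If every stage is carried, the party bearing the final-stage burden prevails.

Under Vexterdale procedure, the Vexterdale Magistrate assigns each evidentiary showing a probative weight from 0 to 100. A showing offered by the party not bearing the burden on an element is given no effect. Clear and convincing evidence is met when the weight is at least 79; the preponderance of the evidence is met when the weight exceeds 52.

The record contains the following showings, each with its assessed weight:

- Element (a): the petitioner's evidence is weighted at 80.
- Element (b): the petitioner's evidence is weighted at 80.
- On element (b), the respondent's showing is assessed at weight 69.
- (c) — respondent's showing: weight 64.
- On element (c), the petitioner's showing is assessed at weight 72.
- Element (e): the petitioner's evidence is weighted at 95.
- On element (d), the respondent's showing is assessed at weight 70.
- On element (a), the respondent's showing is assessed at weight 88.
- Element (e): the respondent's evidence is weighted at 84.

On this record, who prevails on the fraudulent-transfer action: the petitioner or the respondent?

petitioner

Stage 1 — burden on petitioner; standard: clear and convincing evidence (weight is at least 79).
    (a): 80 (respondent's 88 disregarded) ≥ 79 [met]
    (b): 80 (respondent's 69 disregarded) ≥ 79 [met]
  All elements met. The burden passes to the respondent.
Stage 2 — burden on respondent; standard: the preponderance of the evidence (weight exceeds 52).
    (c): 64 (petitioner's 72 disregarded) > 52 [met]
    (d): 70 > 52 [met]
  All elements met. The burden passes to the petitioner.
Stage 3 — burden on petitioner; standard: clear and convincing evidence (weight is at least 79).
    (e): 95 (respondent's 84 disregarded) ≥ 79 [met]
  All elements met at the final stage.
Every stage carried; the petitioner prevails.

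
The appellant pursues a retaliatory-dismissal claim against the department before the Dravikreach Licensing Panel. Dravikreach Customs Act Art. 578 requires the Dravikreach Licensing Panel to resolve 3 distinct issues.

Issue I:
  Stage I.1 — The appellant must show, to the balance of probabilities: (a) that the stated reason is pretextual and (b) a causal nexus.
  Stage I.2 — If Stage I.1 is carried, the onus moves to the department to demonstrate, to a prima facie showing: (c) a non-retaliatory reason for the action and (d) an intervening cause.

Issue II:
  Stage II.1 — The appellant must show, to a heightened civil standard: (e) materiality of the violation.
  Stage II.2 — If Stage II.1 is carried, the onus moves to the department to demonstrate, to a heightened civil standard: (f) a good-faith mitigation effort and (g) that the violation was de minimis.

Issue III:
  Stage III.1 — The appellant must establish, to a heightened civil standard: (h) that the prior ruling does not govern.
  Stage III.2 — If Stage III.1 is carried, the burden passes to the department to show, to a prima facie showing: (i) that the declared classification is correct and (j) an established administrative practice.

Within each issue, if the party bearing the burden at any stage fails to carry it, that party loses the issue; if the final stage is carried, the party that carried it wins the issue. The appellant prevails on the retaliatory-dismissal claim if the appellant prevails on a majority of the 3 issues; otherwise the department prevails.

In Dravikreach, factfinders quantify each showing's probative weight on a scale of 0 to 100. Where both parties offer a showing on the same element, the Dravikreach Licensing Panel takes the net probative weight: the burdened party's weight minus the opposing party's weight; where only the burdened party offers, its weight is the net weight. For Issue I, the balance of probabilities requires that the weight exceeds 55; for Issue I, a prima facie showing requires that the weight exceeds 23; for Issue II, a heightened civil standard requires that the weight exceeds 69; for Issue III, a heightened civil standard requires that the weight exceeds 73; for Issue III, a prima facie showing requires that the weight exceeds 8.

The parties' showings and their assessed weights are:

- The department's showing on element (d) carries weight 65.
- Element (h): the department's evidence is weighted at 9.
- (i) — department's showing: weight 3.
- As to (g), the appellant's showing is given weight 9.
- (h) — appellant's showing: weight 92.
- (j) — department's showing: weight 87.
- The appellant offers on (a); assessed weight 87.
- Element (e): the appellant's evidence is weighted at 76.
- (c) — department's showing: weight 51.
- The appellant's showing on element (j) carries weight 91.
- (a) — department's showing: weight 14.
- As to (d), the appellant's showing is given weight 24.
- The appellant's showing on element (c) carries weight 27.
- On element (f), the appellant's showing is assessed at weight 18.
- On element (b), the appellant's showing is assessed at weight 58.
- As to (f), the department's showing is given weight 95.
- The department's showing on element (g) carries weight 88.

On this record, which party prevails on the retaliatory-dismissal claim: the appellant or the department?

department

— Issue I —
Stage I.1 (appellant, the balance of probabilities, weight exceeds 55): (a) net 87−14=73 > 55 — meets; (b) 58 > 55 — meets.
  All elements met. The burden passes to the department.
Stage I.2 (department, a prima facie showing, weight exceeds 23): (c) net 51−27=24 > 23 — meets; (d) net 65−24=41 > 23 — meets.
  The department carries the last stage.
Every stage carried; the department prevails on this issue.
— Issue II —
Stage II.1 (appellant, a heightened civil standard, weight exceeds 69): (e) 76 > 69 — meets.
  The appellant carries Stage II.1; the department now bears the burden.
Stage II.2 (department, a heightened civil standard, weight exceeds 69): (f) net 95−18=77 > 69 — meets; (g) net 88−9=79 > 69 — meets.
  Stage II.2 carried; the final stage is satisfied.
All stages carried — the department prevails on this issue.
— Issue III —
Stage III.1 (appellant, a heightened civil standard, weight exceeds 73): (h) net 92−9=83 > 73 — meets.
  All elements met. The burden passes to the department.
Stage III.2 (department, a prima facie showing, weight exceeds 8): (i) 3 ≤ 8 — fails; (j) net 87−91=-4 ≤ 8 — fails.
  Stage III.2 not carried; the department fails its burden.
So the appellant prevails on this issue.
Per-issue: Issue I → department; Issue II → department; Issue III → appellant. The appellant must prevail on a majority of issues; overall, the department prevails.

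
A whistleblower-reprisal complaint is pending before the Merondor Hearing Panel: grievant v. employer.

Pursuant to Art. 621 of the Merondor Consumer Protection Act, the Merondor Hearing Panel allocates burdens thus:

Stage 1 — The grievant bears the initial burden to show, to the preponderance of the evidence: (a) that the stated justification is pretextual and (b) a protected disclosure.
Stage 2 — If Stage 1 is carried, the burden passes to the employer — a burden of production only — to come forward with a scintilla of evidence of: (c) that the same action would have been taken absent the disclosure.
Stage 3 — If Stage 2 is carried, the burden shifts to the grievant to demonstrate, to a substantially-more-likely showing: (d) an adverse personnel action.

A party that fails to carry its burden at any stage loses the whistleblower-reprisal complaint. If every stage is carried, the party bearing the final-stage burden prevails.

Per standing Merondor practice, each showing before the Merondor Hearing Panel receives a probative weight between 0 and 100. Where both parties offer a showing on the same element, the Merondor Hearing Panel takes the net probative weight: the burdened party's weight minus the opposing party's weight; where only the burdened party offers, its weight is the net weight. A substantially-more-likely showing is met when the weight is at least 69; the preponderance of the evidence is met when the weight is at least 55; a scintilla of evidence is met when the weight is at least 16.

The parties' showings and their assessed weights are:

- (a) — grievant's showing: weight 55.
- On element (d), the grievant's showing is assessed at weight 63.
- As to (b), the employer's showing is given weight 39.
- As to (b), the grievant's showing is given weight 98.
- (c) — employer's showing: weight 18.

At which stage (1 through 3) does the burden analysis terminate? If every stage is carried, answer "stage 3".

Stage 1 — burden on grievant; standard: the preponderance of the evidence (weight is at least 55).
    (a): 55 ≥ 55 [met]
    (b): 98 − 39 = 59 ≥ 55 [met]
  All elements met. The burden passes to the employer.
Stage 2 — burden on employer; standard: a scintilla of evidence (weight is at least 16).
    (c): 18 ≥ 16 [met]
  Stage 2 is satisfied; the onus moves to the grievant.
Stage 3 — burden on grievant; standard: a substantially-more-likely showing (weight is at least 69).
    (d): 63 < 69 [not met]
  The grievant does not carry Stage 3.
So the employer prevails.

stage 3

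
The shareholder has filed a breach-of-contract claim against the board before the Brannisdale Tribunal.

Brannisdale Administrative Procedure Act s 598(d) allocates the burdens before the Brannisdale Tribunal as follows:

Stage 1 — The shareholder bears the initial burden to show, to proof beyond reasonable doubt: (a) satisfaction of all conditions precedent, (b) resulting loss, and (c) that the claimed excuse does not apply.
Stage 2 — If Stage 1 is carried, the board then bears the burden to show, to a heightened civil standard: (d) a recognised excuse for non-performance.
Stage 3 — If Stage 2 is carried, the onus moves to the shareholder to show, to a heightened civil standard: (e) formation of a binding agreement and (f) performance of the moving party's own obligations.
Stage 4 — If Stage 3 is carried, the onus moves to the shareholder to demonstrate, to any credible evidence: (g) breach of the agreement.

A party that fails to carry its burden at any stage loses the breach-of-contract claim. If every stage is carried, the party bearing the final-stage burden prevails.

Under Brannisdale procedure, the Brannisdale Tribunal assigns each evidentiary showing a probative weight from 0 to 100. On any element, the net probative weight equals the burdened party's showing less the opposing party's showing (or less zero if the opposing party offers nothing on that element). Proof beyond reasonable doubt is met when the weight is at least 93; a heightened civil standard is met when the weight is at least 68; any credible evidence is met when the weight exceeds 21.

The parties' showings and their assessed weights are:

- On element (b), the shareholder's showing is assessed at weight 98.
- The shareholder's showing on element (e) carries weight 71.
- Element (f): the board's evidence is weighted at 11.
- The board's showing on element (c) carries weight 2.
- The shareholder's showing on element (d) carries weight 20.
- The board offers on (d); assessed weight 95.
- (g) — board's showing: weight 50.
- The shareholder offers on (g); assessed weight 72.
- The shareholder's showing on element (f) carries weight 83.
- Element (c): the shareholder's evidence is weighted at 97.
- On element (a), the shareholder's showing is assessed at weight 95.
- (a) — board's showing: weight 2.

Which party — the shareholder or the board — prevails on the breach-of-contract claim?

Stage 1 — burden on shareholder; standard: proof beyond reasonable doubt (weight is at least 93).
    (a): 95 − 2 = 93 ≥ 93 [met]
    (b): 98 ≥ 93 [met]
    (c): 97 − 2 = 95 ≥ 93 [met]
  Stage 1 is satisfied; the onus moves to the board.
Stage 2 — burden on board; standard: a heightened civil standard (weight is at least 68).
    (d): 95 − 20 = 75 ≥ 68 [met]
  All elements met. The burden passes to the shareholder.
Stage 3 — burden on shareholder; standard: a heightened civil standard (weight is at least 68).
    (e): 71 ≥ 68 [met]
    (f): 83 − 11 = 72 ≥ 68 [met]
  Stage 3 carried; the burden remains with the shareholder.
Stage 4 — burden on shareholder; standard: any credible evidence (weight exceeds 21).
    (g): 72 − 50 = 22 > 21 [met]
  All elements met at the final stage.
Every stage carried; the shareholder prevails.

shareholder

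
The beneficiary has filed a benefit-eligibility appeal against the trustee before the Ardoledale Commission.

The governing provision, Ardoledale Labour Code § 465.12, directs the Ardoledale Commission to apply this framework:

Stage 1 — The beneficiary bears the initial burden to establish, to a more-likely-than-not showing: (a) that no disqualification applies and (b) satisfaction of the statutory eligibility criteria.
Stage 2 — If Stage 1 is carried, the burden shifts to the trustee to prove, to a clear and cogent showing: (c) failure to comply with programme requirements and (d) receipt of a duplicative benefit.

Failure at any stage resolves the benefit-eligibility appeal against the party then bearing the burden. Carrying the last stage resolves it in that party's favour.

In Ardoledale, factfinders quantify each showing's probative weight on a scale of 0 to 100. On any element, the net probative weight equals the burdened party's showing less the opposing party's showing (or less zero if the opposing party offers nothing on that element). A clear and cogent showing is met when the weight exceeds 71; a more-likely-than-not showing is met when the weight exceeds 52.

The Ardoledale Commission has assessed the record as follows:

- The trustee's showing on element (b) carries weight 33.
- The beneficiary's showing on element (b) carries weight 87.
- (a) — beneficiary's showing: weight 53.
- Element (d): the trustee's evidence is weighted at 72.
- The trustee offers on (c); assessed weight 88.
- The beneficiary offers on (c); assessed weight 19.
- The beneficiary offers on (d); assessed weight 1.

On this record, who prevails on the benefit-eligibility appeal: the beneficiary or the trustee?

beneficiary

Stage 1 — burden on beneficiary; standard: a more-likely-than-not showing (weight exceeds 52).
    (a): 53 > 52 [met]
    (b): 87 − 33 = 54 > 52 [met]
  All elements met. The burden passes to the trustee.
Stage 2 — burden on trustee; standard: a clear and cogent showing (weight exceeds 71).
    (c): 88 − 19 = 69 ≤ 71 [not met]
    (d): 72 − 1 = 71 ≤ 71 [not met]
  The trustee does not carry Stage 2.
The analysis ends at Stage 2; the beneficiary prevails.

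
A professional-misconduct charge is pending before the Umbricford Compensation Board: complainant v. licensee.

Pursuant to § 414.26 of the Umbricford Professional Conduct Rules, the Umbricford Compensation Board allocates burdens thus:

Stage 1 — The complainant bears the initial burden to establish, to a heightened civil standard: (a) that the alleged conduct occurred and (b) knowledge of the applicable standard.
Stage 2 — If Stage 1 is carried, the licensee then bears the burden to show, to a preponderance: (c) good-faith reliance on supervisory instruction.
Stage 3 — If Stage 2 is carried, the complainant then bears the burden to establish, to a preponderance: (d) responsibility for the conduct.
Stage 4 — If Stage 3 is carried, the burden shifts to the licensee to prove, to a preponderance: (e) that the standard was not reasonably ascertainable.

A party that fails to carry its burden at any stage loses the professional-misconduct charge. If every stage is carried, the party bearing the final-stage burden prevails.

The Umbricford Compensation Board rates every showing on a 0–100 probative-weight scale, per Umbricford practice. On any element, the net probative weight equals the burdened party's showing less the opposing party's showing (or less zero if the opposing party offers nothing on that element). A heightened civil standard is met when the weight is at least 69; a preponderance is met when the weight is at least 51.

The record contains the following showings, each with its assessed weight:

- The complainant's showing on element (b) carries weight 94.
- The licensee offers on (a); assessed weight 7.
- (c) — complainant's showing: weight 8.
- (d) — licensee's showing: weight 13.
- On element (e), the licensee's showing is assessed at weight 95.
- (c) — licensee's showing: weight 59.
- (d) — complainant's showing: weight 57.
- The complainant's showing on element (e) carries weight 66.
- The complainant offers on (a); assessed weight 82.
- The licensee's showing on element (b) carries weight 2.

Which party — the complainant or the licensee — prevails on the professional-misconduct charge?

licensee

At Stage 1 the complainant must meet a heightened civil standard (weight is at least 69): on (a) the weight is 82 less the opposing 7 gives net 75, ≥ 69, so (a) meets the standard; on (b) the weight is 94 less the opposing 2 gives net 92, ≥ 69, so (b) meets the standard.
  Stage 1 carried; the burden shifts to the licensee.
At Stage 2 the licensee must meet a preponderance (weight is at least 51): on (c) the weight is 59 less the opposing 8 gives net 51, which does reach 51, so (c) meets the standard.
  Stage 2 carried; the burden shifts to the complainant.
At Stage 3 the complainant must meet a preponderance (weight is at least 51): on (d) the weight is 57 less the opposing 13 gives net 44, which does not reach 51, so (d) does not meet the standard.
  The complainant does not carry Stage 3.
The licensee prevails.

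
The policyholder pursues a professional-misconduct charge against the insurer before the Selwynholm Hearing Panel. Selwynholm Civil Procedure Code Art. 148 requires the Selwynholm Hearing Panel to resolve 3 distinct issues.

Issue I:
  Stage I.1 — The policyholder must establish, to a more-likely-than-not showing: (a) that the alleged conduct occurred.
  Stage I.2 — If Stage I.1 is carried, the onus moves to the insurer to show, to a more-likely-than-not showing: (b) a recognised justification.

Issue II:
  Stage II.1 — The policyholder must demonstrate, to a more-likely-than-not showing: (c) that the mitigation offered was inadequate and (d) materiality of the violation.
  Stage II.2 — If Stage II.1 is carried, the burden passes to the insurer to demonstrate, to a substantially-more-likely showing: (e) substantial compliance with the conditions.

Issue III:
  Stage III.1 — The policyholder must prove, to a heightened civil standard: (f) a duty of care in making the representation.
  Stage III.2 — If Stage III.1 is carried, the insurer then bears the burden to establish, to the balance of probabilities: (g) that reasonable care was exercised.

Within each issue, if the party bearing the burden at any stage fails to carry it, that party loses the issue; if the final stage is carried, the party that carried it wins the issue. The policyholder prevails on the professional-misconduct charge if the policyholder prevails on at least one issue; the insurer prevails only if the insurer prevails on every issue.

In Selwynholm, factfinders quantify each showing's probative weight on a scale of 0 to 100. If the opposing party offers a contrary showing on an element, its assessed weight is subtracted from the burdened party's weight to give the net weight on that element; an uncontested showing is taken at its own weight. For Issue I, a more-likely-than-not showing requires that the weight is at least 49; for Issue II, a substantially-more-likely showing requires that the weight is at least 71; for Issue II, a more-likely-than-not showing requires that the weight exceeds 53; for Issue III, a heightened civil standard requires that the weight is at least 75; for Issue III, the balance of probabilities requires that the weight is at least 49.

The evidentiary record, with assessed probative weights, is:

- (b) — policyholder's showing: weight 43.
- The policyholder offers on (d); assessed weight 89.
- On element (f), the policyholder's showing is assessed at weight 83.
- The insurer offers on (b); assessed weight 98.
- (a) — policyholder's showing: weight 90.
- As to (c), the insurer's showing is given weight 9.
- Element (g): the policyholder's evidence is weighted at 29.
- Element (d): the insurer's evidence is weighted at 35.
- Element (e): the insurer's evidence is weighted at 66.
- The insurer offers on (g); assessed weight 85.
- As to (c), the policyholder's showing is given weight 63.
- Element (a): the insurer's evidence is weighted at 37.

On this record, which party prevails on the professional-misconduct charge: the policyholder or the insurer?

— Issue I —
At Stage I.1 the policyholder must meet a more-likely-than-not showing (weight is at least 49): on (a) the weight is 90 less the opposing 37 gives net 53, ≥ 49, so (a) meets the standard.
  Stage I.1 carried; the burden shifts to the insurer.
At Stage I.2 the insurer must meet a more-likely-than-not showing (weight is at least 49): on (b) the weight is 98 less the opposing 43 gives net 55, ≥ 49, so (b) meets the standard.
  Stage I.2 carried; the final stage is satisfied.
With every stage satisfied, the insurer prevails on this issue.
— Issue II —
Stage II.1 — burden on policyholder; standard: a more-likely-than-not showing (weight exceeds 53).
    (c): 63 − 9 = 54 > 53 [met]
    (d): 89 − 35 = 54 > 53 [met]
  All elements met. The burden passes to the insurer.
Stage II.2 — burden on insurer; standard: a substantially-more-likely showing (weight is at least 71).
    (e): 66 < 71 [not met]
  Not every element is met, so the insurer fails to carry Stage II.2.
The analysis ends at Stage II.2; the policyholder prevails on this issue.
— Issue III —
Stage III.1 (policyholder, a heightened civil standard, weight is at least 75): (f) 83 ≥ 75 — meets.
  All elements met. The burden passes to the insurer.
Stage III.2 (insurer, the balance of probabilities, weight is at least 49): (g) net 85−29=56 ≥ 49 — meets.
  Stage III.2 carried; the final stage is satisfied.
Every stage carried; the insurer prevails on this issue.
Per-issue: Issue I → insurer; Issue II → policyholder; Issue III → insurer. The policyholder must prevail on at least one issue; overall, the policyholder prevails.

policyholder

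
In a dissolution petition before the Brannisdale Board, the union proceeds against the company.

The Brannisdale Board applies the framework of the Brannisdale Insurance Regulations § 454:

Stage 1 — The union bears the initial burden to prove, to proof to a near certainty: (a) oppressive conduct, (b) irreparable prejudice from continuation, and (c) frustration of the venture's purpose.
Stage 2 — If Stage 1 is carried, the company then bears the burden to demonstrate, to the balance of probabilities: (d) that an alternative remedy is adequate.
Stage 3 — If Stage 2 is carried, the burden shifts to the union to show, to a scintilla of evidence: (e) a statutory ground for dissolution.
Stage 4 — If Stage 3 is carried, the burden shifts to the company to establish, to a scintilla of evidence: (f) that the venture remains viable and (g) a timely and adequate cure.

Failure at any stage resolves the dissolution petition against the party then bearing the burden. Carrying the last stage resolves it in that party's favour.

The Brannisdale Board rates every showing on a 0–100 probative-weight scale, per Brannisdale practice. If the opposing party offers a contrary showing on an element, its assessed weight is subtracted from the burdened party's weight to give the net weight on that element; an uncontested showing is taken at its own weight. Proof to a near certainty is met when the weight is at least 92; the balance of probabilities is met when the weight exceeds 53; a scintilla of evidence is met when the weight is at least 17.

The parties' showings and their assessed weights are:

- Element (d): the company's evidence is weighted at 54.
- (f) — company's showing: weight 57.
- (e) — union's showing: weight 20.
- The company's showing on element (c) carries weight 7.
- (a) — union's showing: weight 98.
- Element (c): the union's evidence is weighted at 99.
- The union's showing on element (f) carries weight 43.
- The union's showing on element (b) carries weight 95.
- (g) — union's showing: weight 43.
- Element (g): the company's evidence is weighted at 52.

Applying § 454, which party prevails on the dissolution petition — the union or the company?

union

Stage 1 — burden on union; standard: proof to a near certainty (weight is at least 92).
    (a): 98 ≥ 92 [met]
    (b): 95 ≥ 92 [met]
    (c): 99 − 7 = 92 ≥ 92 [met]
  Stage 1 is satisfied; the onus moves to the company.
Stage 2 — burden on company; standard: the balance of probabilities (weight exceeds 53).
    (d): 54 > 53 [met]
  All elements met. The burden passes to the union.
Stage 3 — burden on union; standard: a scintilla of evidence (weight is at least 17).
    (e): 20 ≥ 17 [met]
  The union carries Stage 3; the company now bears the burden.
Stage 4 — burden on company; standard: a scintilla of evidence (weight is at least 17).
    (f): 57 − 43 = 14 < 17 [not met]
    (g): 52 − 43 = 9 < 17 [not met]
  The company does not carry Stage 4.
So the union prevails.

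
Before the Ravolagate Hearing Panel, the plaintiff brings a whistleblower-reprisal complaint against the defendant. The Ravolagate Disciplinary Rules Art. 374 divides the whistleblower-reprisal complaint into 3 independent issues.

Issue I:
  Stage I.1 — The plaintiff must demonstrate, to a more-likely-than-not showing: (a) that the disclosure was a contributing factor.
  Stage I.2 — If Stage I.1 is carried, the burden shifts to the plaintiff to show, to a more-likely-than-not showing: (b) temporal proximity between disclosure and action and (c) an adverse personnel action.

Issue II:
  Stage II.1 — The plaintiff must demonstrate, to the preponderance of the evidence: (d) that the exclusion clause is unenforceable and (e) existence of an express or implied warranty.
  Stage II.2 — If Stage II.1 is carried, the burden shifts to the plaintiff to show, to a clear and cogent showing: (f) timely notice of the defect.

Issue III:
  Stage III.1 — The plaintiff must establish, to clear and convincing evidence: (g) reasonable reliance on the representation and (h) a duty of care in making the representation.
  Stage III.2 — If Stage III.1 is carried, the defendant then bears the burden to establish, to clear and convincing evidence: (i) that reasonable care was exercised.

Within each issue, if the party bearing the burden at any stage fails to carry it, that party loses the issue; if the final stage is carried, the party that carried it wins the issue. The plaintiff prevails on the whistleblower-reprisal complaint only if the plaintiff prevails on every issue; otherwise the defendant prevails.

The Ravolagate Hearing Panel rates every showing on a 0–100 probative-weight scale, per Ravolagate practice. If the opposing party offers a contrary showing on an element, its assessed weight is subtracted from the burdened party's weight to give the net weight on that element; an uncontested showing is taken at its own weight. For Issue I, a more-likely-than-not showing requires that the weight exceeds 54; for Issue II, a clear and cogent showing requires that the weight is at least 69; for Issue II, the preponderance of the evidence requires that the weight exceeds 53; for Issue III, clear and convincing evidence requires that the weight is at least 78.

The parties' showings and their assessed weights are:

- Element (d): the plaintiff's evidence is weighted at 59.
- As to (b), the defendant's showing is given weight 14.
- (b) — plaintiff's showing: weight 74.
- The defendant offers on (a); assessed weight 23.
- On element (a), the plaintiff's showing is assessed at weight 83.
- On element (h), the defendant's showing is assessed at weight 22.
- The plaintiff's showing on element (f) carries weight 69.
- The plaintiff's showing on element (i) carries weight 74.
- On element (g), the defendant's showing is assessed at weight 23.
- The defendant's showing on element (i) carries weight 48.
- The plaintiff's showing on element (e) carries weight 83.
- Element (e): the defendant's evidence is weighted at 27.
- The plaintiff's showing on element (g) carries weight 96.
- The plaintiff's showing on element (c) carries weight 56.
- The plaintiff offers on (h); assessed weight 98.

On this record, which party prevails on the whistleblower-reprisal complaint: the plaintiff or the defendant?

defendant

— Issue I —
At Stage I.1 the plaintiff must meet a more-likely-than-not showing (weight exceeds 54): on (a) the weight is 83 less the opposing 23 gives net 60, which does exceed 54, so (a) meets the standard.
  Stage I.1 is satisfied; the plaintiff continues to bear the burden.
At Stage I.2 the plaintiff must meet a more-likely-than-not showing (weight exceeds 54): on (b) the weight is 74 less the opposing 14 gives net 60, which does exceed 54, so (b) meets the standard; on (c) the weight is 56, which does exceed 54, so (c) meets the standard.
  Stage I.2 carried; the final stage is satisfied.
Every stage carried; the plaintiff prevails on this issue.
— Issue II —
At Stage II.1 the plaintiff must meet the preponderance of the evidence (weight exceeds 53): on (d) the weight is 59, which does exceed 53, so (d) meets the standard; on (e) the weight is 83 less the opposing 27 gives net 56, which does exceed 53, so (e) meets the standard.
  All elements met. The plaintiff retains the burden for Stage II.2.
At Stage II.2 the plaintiff must meet a clear and cogent showing (weight is at least 69): on (f) the weight is 69, ≥ 69, so (f) meets the standard.
  All elements met at the final stage.
Every stage carried; the plaintiff prevails on this issue.
— Issue III —
Stage III.1 — burden on plaintiff; standard: clear and convincing evidence (weight is at least 78).
    (g): 96 − 23 = 73 < 78 [not met]
    (h): 98 − 22 = 76 < 78 [not met]
  The plaintiff does not carry Stage III.1.
The analysis ends at Stage III.1; the defendant prevails on this issue.
Per-issue: Issue I → plaintiff; Issue II → plaintiff; Issue III → defendant. The plaintiff must prevail on every issue; overall, the defendant prevails.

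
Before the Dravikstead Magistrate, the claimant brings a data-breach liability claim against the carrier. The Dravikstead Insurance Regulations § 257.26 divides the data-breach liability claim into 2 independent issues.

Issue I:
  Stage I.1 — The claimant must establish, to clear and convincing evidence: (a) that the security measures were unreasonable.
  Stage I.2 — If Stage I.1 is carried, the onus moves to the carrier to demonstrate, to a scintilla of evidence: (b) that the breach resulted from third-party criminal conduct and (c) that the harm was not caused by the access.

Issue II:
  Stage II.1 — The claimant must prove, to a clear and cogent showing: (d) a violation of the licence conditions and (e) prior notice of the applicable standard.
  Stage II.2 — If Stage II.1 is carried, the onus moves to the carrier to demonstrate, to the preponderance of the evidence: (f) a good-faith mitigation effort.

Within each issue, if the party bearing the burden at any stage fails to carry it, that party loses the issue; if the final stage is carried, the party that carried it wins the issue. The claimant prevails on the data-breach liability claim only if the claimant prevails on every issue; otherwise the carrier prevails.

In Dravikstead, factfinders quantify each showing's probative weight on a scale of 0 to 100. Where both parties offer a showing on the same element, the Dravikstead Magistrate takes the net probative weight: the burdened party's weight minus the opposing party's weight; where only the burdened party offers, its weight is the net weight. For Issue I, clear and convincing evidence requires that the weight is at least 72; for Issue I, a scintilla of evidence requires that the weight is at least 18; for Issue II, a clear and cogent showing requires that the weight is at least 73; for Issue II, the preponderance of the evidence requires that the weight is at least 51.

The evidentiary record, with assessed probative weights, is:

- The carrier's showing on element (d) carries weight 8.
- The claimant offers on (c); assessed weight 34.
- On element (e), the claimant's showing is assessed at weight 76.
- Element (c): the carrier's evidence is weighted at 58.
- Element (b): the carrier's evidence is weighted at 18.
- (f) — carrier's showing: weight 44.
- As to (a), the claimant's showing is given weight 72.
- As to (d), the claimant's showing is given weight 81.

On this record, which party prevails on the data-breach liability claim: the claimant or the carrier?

carrier

— Issue I —
Stage I.1 — burden on claimant; standard: clear and convincing evidence (weight is at least 72).
    (a): 72 ≥ 72 [met]
  All elements met. The burden passes to the carrier.
Stage I.2 — burden on carrier; standard: a scintilla of evidence (weight is at least 18).
    (b): 18 ≥ 18 [met]
    (c): 58 − 34 = 24 ≥ 18 [met]
  Stage I.2 carried; the final stage is satisfied.
All stages carried — the carrier prevails on this issue.
— Issue II —
Stage II.1 — burden on claimant; standard: a clear and cogent showing (weight is at least 73).
    (d): 81 − 8 = 73 ≥ 73 [met]
    (e): 76 ≥ 73 [met]
  Stage II.1 is satisfied; the onus moves to the carrier.
Stage II.2 — burden on carrier; standard: the preponderance of the evidence (weight is at least 51).
    (f): 44 < 51 [not met]
  Stage II.2 not carried; the carrier fails its burden.
The analysis ends at Stage II.2; the claimant prevails on this issue.
Per-issue: Issue I → carrier; Issue II → claimant. The claimant must prevail on every issue; overall, the carrier prevails.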